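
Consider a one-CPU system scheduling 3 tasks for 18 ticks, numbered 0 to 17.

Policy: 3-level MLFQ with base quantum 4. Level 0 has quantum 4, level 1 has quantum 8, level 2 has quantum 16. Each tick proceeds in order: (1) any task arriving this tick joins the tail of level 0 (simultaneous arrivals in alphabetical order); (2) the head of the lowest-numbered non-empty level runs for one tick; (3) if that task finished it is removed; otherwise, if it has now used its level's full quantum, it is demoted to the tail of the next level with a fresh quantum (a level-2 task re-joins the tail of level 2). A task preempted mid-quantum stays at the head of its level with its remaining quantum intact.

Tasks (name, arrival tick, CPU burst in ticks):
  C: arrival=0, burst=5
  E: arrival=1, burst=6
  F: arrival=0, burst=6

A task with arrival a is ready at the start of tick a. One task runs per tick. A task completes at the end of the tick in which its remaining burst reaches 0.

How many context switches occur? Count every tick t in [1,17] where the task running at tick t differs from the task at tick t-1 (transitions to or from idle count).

t=0: L0/L1/L2 = CF/-/- → run C
t=1: L0/L1/L2 = CFE/-/- → run C
t=2: L0/L1/L2 = CFE/-/- → run C
t=3: L0/L1/L2 = CFE/-/- → run C
t=4: L0/L1/L2 = FE/C/- → run F
t=5: L0/L1/L2 = FE/C/- → run F
t=6: L0/L1/L2 = FE/C/- → run F
t=7: L0/L1/L2 = FE/C/- → run F
t=8: L0/L1/L2 = E/CF/- → run E
t=9: L0/L1/L2 = E/CF/- → run E
t=10: L0/L1/L2 = E/CF/- → run E
t=11: L0/L1/L2 = E/CF/- → run E
t=12: L0/L1/L2 = -/CFE/- → run C
t=13: L0/L1/L2 = -/FE/- → run F
t=14: L0/L1/L2 = -/FE/- → run F
t=15: L0/L1/L2 = -/E/- → run E
t=16: L0/L1/L2 = -/E/- → run E
t=17: (idle)

context switches = 6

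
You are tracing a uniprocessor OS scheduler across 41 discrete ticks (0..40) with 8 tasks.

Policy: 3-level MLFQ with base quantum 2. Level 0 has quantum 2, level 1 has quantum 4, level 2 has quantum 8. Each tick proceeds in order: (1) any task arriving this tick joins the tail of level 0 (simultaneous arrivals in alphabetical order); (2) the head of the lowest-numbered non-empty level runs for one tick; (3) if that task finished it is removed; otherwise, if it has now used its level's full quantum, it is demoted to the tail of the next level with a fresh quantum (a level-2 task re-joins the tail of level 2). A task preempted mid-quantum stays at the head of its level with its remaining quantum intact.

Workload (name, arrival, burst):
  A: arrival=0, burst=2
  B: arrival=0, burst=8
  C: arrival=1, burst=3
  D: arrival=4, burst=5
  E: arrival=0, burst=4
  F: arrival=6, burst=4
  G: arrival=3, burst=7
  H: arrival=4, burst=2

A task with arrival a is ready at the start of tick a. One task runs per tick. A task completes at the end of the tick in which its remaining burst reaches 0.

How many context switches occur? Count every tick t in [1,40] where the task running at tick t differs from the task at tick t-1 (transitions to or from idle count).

t=0: L0/L1/L2 = ABE/-/- → run A
t=1: L0/L1/L2 = ABEC/-/- → run A
t=2: L0/L1/L2 = BEC/-/- → run B
t=3: L0/L1/L2 = BECG/-/- → run B
t=4: L0/L1/L2 = ECGDH/B/- → run E
t=5: L0/L1/L2 = ECGDH/B/- → run E
t=6: L0/L1/L2 = CGDHF/BE/- → run C
t=7: L0/L1/L2 = CGDHF/BE/- → run C
t=8: L0/L1/L2 = GDHF/BEC/- → run G
t=9: L0/L1/L2 = GDHF/BEC/- → run G
t=10: L0/L1/L2 = DHF/BECG/- → run D
t=11: L0/L1/L2 = DHF/BECG/- → run D
t=12: L0/L1/L2 = HF/BECGD/- → run H
t=13: L0/L1/L2 = HF/BECGD/- → run H
t=14: L0/L1/L2 = F/BECGD/- → run F
t=15: L0/L1/L2 = F/BECGD/- → run F
t=16: L0/L1/L2 = -/BECGDF/- → run B
t=17: L0/L1/L2 = -/BECGDF/- → run B
t=18: L0/L1/L2 = -/BECGDF/- → run B
t=19: L0/L1/L2 = -/BECGDF/- → run B
t=20: L0/L1/L2 = -/ECGDF/B → run E
t=21: L0/L1/L2 = -/ECGDF/B → run E
t=22: L0/L1/L2 = -/CGDF/B → run C
t=23: L0/L1/L2 = -/GDF/B → run G
t=24: L0/L1/L2 = -/GDF/B → run G
t=25: L0/L1/L2 = -/GDF/B → run G
t=26: L0/L1/L2 = -/GDF/B → run G
t=27: L0/L1/L2 = -/DF/BG → run D
t=28: L0/L1/L2 = -/DF/BG → run D
t=29: L0/L1/L2 = -/DF/BG → run D
t=30: L0/L1/L2 = -/F/BG → run F
t=31: L0/L1/L2 = -/F/BG → run F
t=32: L0/L1/L2 = -/-/BG → run B
t=33: L0/L1/L2 = -/-/BG → run B
t=34: L0/L1/L2 = -/-/G → run G
t=35: (idle)
t=36: (idle)
t=37: (idle)
t=38: (idle)
t=39: (idle)
t=40: (idle)

context switches = 16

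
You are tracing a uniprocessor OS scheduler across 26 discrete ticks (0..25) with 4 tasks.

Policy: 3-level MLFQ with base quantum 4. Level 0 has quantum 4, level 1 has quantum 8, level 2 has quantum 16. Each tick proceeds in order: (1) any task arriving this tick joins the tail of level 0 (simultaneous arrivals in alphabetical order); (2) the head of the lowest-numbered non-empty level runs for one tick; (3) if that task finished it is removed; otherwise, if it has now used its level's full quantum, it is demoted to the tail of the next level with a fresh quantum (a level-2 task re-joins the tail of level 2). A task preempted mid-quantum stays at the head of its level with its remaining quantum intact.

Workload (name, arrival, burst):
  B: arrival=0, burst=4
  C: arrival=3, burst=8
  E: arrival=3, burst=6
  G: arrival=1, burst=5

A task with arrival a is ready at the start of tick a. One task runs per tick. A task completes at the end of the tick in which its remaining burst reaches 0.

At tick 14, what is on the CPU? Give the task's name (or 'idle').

running at tick 14 = E

t=0: L0/L1/L2 = B/-/- → run B
t=1: L0/L1/L2 = BG/-/- → run B
t=2: L0/L1/L2 = BG/-/- → run B
t=3: L0/L1/L2 = BGCE/-/- → run B
t=4: L0/L1/L2 = GCE/-/- → run G
t=5: L0/L1/L2 = GCE/-/- → run G
t=6: L0/L1/L2 = GCE/-/- → run G
t=7: L0/L1/L2 = GCE/-/- → run G
t=8: L0/L1/L2 = CE/G/- → run C
t=9: L0/L1/L2 = CE/G/- → run C
t=10: L0/L1/L2 = CE/G/- → run C
t=11: L0/L1/L2 = CE/G/- → run C
t=12: L0/L1/L2 = E/GC/- → run E
t=13: L0/L1/L2 = E/GC/- → run E
t=14: L0/L1/L2 = E/GC/- → run E
t=15: L0/L1/L2 = E/GC/- → run E
t=16: L0/L1/L2 = -/GCE/- → run G
t=17: L0/L1/L2 = -/CE/- → run C
t=18: L0/L1/L2 = -/CE/- → run C
t=19: L0/L1/L2 = -/CE/- → run C
t=20: L0/L1/L2 = -/CE/- → run C
t=21: L0/L1/L2 = -/E/- → run E
t=22: L0/L1/L2 = -/E/- → run E
t=23: (idle)
t=24: (idle)
t=25: (idle)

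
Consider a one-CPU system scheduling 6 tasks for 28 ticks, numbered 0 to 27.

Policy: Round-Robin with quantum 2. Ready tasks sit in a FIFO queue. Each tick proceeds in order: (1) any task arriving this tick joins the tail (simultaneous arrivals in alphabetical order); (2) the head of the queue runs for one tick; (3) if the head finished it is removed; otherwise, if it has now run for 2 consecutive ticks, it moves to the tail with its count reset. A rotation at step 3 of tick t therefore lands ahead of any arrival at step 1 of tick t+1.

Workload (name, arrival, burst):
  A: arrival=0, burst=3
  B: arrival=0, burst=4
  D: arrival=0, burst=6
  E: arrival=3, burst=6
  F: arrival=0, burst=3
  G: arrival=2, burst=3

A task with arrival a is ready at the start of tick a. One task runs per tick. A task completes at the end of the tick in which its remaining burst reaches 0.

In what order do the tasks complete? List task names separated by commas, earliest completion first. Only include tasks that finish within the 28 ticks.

t=0: queue=[A,B,D,F] q_used=0 → run A
t=1: queue=[A,B,D,F] q_used=1 → run A
t=2: queue=[B,D,F,A,G] q_used=0 → run B
t=3: queue=[B,D,F,A,G,E] q_used=1 → run B
t=4: queue=[D,F,A,G,E,B] q_used=0 → run D
t=5: queue=[D,F,A,G,E,B] q_used=1 → run D
t=6: queue=[F,A,G,E,B,D] q_used=0 → run F
t=7: queue=[F,A,G,E,B,D] q_used=1 → run F
t=8: queue=[A,G,E,B,D,F] q_used=0 → run A
t=9: queue=[G,E,B,D,F] q_used=0 → run G
t=10: queue=[G,E,B,D,F] q_used=1 → run G
t=11: queue=[E,B,D,F,G] q_used=0 → run E
t=12: queue=[E,B,D,F,G] q_used=1 → run E
t=13: queue=[B,D,F,G,E] q_used=0 → run B
t=14: queue=[B,D,F,G,E] q_used=1 → run B
t=15: queue=[D,F,G,E] q_used=0 → run D
t=16: queue=[D,F,G,E] q_used=1 → run D
t=17: queue=[F,G,E,D] q_used=0 → run F
t=18: queue=[G,E,D] q_used=0 → run G
t=19: queue=[E,D] q_used=0 → run E
t=20: queue=[E,D] q_used=1 → run E
t=21: queue=[D,E] q_used=0 → run D
t=22: queue=[D,E] q_used=1 → run D
t=23: queue=[E] q_used=0 → run E
t=24: queue=[E] q_used=1 → run E
t=25: (idle)
t=26: (idle)
t=27: (idle)

completion order = A, B, F, G, D, E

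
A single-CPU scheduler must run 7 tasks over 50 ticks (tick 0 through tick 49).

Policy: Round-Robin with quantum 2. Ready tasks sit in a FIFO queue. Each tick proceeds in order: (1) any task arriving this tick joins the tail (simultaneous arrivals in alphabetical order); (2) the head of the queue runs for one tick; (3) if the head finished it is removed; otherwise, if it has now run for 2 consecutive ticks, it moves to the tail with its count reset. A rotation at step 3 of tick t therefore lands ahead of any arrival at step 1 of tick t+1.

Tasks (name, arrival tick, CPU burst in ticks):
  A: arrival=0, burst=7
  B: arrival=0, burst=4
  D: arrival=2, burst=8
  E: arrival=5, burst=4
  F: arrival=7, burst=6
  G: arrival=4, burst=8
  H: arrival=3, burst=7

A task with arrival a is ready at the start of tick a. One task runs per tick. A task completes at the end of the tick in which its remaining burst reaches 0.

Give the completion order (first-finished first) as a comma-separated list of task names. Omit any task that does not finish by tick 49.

completion order = B, E, A, F, D, H, G

t=0: queue=[A,B] q_used=0 → run A
t=1: queue=[A,B] q_used=1 → run A
t=2: queue=[B,A,D] q_used=0 → run B
t=3: queue=[B,A,D,H] q_used=1 → run B
t=4: queue=[A,D,H,B,G] q_used=0 → run A
t=5: queue=[A,D,H,B,G,E] q_used=1 → run A
t=6: queue=[D,H,B,G,E,A] q_used=0 → run D
t=7: queue=[D,H,B,G,E,A,F] q_used=1 → run D
t=8: queue=[H,B,G,E,A,F,D] q_used=0 → run H
t=9: queue=[H,B,G,E,A,F,D] q_used=1 → run H
t=10: queue=[B,G,E,A,F,D,H] q_used=0 → run B
t=11: queue=[B,G,E,A,F,D,H] q_used=1 → run B
t=12: queue=[G,E,A,F,D,H] q_used=0 → run G
t=13: queue=[G,E,A,F,D,H] q_used=1 → run G
t=14: queue=[E,A,F,D,H,G] q_used=0 → run E
t=15: queue=[E,A,F,D,H,G] q_used=1 → run E
t=16: queue=[A,F,D,H,G,E] q_used=0 → run A
t=17: queue=[A,F,D,H,G,E] q_used=1 → run A
t=18: queue=[F,D,H,G,E,A] q_used=0 → run F
t=19: queue=[F,D,H,G,E,A] q_used=1 → run F
t=20: queue=[D,H,G,E,A,F] q_used=0 → run D
t=21: queue=[D,H,G,E,A,F] q_used=1 → run D
t=22: queue=[H,G,E,A,F,D] q_used=0 → run H
t=23: queue=[H,G,E,A,F,D] q_used=1 → run H
t=24: queue=[G,E,A,F,D,H] q_used=0 → run G
t=25: queue=[G,E,A,F,D,H] q_used=1 → run G
t=26: queue=[E,A,F,D,H,G] q_used=0 → run E
t=27: queue=[E,A,F,D,H,G] q_used=1 → run E
t=28: queue=[A,F,D,H,G] q_used=0 → run A
t=29: queue=[F,D,H,G] q_used=0 → run F
t=30: queue=[F,D,H,G] q_used=1 → run F
t=31: queue=[D,H,G,F] q_used=0 → run D
t=32: queue=[D,H,G,F] q_used=1 → run D
t=33: queue=[H,G,F,D] q_used=0 → run H
t=34: queue=[H,G,F,D] q_used=1 → run H
t=35: queue=[G,F,D,H] q_used=0 → run G
t=36: queue=[G,F,D,H] q_used=1 → run G
t=37: queue=[F,D,H,G] q_used=0 → run F
t=38: queue=[F,D,H,G] q_used=1 → run F
t=39: queue=[D,H,G] q_used=0 → run D
t=40: queue=[D,H,G] q_used=1 → run D
t=41: queue=[H,G] q_used=0 → run H
t=42: queue=[G] q_used=0 → run G
t=43: queue=[G] q_used=1 → run G
t=44: (idle)
t=45: (idle)
t=46: (idle)
t=47: (idle)
t=48: (idle)
t=49: (idle)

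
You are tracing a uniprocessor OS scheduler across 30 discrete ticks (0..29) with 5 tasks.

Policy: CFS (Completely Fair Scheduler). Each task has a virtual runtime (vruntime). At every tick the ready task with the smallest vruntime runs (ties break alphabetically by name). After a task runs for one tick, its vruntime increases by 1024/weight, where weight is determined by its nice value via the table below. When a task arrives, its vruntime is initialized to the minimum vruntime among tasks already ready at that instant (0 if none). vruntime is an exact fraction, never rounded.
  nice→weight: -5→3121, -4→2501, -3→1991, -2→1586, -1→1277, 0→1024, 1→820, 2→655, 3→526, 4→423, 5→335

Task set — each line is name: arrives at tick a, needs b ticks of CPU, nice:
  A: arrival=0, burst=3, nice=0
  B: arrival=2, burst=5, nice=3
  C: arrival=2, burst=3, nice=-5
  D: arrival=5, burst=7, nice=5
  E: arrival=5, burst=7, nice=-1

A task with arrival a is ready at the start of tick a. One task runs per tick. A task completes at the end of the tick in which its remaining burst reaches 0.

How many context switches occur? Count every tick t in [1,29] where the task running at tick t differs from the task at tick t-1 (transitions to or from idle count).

context switches = 17

t=0: vr[A=0] → run A
t=1: vr[A=1] → run A
t=2: vr[A=2 B=2 C=2] → run A
t=3: vr[B=2 C=2] → run B
t=4: vr[B=1038/263 C=2] → run C
t=5: vr[B=1038/263 C=7266/3121 D=7266/3121 E=7266/3121] → run C
t=6: vr[B=1038/263 C=8290/3121 D=7266/3121 E=7266/3121] → run D
t=7: vr[B=1038/263 C=8290/3121 D=5630014/1045535 E=7266/3121] → run E
t=8: vr[B=1038/263 C=8290/3121 D=5630014/1045535 E=12474586/3985517] → run C
t=9: vr[B=1038/263 D=5630014/1045535 E=12474586/3985517] → run E
t=10: vr[B=1038/263 D=5630014/1045535 E=15670490/3985517] → run E
t=11: vr[B=1038/263 D=5630014/1045535 E=18866394/3985517] → run B
t=12: vr[B=1550/263 D=5630014/1045535 E=18866394/3985517] → run E
t=13: vr[B=1550/263 D=5630014/1045535 E=22062298/3985517] → run D
t=14: vr[B=1550/263 D=8825918/1045535 E=22062298/3985517] → run E
t=15: vr[B=1550/263 D=8825918/1045535 E=25258202/3985517] → run B
t=16: vr[B=2062/263 D=8825918/1045535 E=25258202/3985517] → run E
t=17: vr[B=2062/263 D=8825918/1045535 E=28454106/3985517] → run E
t=18: vr[B=2062/263 D=8825918/1045535] → run B
t=19: vr[B=2574/263 D=8825918/1045535] → run D
t=20: vr[B=2574/263 D=12021822/1045535] → run B
t=21: vr[D=12021822/1045535] → run D
t=22: vr[D=15217726/1045535] → run D
t=23: vr[D=3682726/209107] → run D
t=24: vr[D=21609534/1045535] → run D
t=25: (idle)
t=26: (idle)
t=27: (idle)
t=28: (idle)
t=29: (idle)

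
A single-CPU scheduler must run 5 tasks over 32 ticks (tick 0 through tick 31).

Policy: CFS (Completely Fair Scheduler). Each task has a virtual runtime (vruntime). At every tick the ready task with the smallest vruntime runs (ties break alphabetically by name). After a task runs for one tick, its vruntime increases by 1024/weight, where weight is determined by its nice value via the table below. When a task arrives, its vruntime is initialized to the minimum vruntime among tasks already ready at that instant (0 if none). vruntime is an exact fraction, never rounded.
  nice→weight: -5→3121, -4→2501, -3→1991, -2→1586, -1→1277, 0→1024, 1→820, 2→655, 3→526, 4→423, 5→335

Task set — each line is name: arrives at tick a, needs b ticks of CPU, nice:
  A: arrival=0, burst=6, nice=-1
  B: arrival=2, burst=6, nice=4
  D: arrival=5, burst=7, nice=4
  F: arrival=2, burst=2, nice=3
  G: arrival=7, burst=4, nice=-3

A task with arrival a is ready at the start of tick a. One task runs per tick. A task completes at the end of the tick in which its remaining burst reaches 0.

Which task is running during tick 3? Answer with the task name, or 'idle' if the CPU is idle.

running at tick 3 = B

t=0: vr[A=0] → run A
t=1: vr[A=1024/1277] → run A
t=2: vr[A=2048/1277 B=2048/1277 F=2048/1277] → run A
t=3: vr[A=3072/1277 B=2048/1277 F=2048/1277] → run B
t=4: vr[A=3072/1277 B=2173952/540171 F=2048/1277] → run F
t=5: vr[A=3072/1277 B=2173952/540171 D=3072/1277 F=1192448/335851] → run A
t=6: vr[A=4096/1277 B=2173952/540171 D=3072/1277 F=1192448/335851] → run D
t=7: vr[A=4096/1277 B=2173952/540171 D=2607104/540171 F=1192448/335851 G=4096/1277] → run A
t=8: vr[A=5120/1277 B=2173952/540171 D=2607104/540171 F=1192448/335851 G=4096/1277] → run G
t=9: vr[A=5120/1277 B=2173952/540171 D=2607104/540171 F=1192448/335851 G=9462784/2542507] → run F
t=10: vr[A=5120/1277 B=2173952/540171 D=2607104/540171 G=9462784/2542507] → run G
t=11: vr[A=5120/1277 B=2173952/540171 D=2607104/540171 G=10770432/2542507] → run A
t=12: vr[B=2173952/540171 D=2607104/540171 G=10770432/2542507] → run B
t=13: vr[B=3481600/540171 D=2607104/540171 G=10770432/2542507] → run G
t=14: vr[B=3481600/540171 D=2607104/540171 G=12078080/2542507] → run G
t=15: vr[B=3481600/540171 D=2607104/540171] → run D
t=16: vr[B=3481600/540171 D=3914752/540171] → run B
t=17: vr[B=1596416/180057 D=3914752/540171] → run D
t=18: vr[B=1596416/180057 D=1740800/180057] → run B
t=19: vr[B=6096896/540171 D=1740800/180057] → run D
t=20: vr[B=6096896/540171 D=6530048/540171] → run B
t=21: vr[B=7404544/540171 D=6530048/540171] → run D
t=22: vr[B=7404544/540171 D=7837696/540171] → run B
t=23: vr[D=7837696/540171] → run D
t=24: vr[D=3048448/180057] → run D
t=25: (idle)
t=26: (idle)
t=27: (idle)
t=28: (idle)
t=29: (idle)
t=30: (idle)
t=31: (idle)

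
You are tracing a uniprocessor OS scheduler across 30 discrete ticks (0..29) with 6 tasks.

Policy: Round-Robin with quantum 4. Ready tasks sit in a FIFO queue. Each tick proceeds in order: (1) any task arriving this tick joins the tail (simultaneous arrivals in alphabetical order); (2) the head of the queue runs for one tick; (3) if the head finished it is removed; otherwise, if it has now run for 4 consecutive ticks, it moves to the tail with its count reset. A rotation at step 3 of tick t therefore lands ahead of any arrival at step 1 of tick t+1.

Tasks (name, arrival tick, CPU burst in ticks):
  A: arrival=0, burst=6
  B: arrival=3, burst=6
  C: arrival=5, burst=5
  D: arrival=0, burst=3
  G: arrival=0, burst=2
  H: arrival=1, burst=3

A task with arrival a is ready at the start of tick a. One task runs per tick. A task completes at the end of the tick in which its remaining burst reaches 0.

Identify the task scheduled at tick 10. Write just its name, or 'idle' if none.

t=0: queue=[A,D,G] q_used=0 → run A
t=1: queue=[A,D,G,H] q_used=1 → run A
t=2: queue=[A,D,G,H] q_used=2 → run A
t=3: queue=[A,D,G,H,B] q_used=3 → run A
t=4: queue=[D,G,H,B,A] q_used=0 → run D
t=5: queue=[D,G,H,B,A,C] q_used=1 → run D
t=6: queue=[D,G,H,B,A,C] q_used=2 → run D
t=7: queue=[G,H,B,A,C] q_used=0 → run G
t=8: queue=[G,H,B,A,C] q_used=1 → run G
t=9: queue=[H,B,A,C] q_used=0 → run H
t=10: queue=[H,B,A,C] q_used=1 → run H
t=11: queue=[H,B,A,C] q_used=2 → run H
t=12: queue=[B,A,C] q_used=0 → run B
t=13: queue=[B,A,C] q_used=1 → run B
t=14: queue=[B,A,C] q_used=2 → run B
t=15: queue=[B,A,C] q_used=3 → run B
t=16: queue=[A,C,B] q_used=0 → run A
t=17: queue=[A,C,B] q_used=1 → run A
t=18: queue=[C,B] q_used=0 → run C
t=19: queue=[C,B] q_used=1 → run C
t=20: queue=[C,B] q_used=2 → run C
t=21: queue=[C,B] q_used=3 → run C
t=22: queue=[B,C] q_used=0 → run B
t=23: queue=[B,C] q_used=1 → run B
t=24: queue=[C] q_used=0 → run C
t=25: (idle)
t=26: (idle)
t=27: (idle)
t=28: (idle)
t=29: (idle)

running at tick 10 = H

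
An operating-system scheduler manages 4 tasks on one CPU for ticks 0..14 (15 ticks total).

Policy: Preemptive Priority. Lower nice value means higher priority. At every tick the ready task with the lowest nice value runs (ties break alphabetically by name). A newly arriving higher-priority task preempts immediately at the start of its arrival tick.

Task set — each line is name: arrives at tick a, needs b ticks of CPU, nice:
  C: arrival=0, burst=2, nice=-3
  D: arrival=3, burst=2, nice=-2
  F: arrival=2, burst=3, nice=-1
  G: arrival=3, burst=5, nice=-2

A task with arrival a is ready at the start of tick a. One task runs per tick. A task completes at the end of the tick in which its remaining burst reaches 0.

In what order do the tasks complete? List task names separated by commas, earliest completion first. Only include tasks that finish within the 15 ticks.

t=0: ready={C} → run C
t=1: ready={C} → run C
t=2: ready={F} → run F
t=3: ready={D,F,G} → run D
t=4: ready={D,F,G} → run D
t=5: ready={F,G} → run G
t=6: ready={F,G} → run G
t=7: ready={F,G} → run G
t=8: ready={F,G} → run G
t=9: ready={F,G} → run G
t=10: ready={F} → run F
t=11: ready={F} → run F
t=12: (idle)
t=13: (idle)
t=14: (idle)

completion order = C, D, G, F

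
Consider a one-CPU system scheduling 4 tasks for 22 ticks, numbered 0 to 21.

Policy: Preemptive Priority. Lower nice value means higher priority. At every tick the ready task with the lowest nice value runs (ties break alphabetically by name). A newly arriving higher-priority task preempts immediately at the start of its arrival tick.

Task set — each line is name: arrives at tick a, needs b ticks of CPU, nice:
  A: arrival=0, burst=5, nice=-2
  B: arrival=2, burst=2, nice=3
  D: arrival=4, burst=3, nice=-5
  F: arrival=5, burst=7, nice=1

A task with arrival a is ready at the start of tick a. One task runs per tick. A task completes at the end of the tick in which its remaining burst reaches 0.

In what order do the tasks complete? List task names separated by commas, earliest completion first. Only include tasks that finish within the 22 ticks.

t=0: ready={A} → run A
t=1: ready={A} → run A
t=2: ready={A,B} → run A
t=3: ready={A,B} → run A
t=4: ready={A,B,D} → run D
t=5: ready={A,B,D,F} → run D
t=6: ready={A,B,D,F} → run D
t=7: ready={A,B,F} → run A
t=8: ready={B,F} → run F
t=9: ready={B,F} → run F
t=10: ready={B,F} → run F
t=11: ready={B,F} → run F
t=12: ready={B,F} → run F
t=13: ready={B,F} → run F
t=14: ready={B,F} → run F
t=15: ready={B} → run B
t=16: ready={B} → run B
t=17: (idle)
t=18: (idle)
t=19: (idle)
t=20: (idle)
t=21: (idle)

completion order = D, A, F, B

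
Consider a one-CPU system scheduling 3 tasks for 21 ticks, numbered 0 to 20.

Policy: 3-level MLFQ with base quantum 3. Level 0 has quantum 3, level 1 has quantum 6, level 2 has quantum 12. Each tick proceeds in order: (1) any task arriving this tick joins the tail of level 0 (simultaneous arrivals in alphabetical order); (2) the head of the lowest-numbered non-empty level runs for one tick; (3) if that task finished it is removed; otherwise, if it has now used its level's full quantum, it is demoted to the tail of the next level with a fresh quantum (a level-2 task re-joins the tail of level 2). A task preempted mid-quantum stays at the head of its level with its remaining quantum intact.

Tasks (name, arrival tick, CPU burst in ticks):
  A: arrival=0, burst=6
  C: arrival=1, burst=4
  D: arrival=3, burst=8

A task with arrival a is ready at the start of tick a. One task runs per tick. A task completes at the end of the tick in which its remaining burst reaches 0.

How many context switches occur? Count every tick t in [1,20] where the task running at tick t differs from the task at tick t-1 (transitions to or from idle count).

context switches = 6

t=0: L0/L1/L2 = A/-/- → run A
t=1: L0/L1/L2 = AC/-/- → run A
t=2: L0/L1/L2 = AC/-/- → run A
t=3: L0/L1/L2 = CD/A/- → run C
t=4: L0/L1/L2 = CD/A/- → run C
t=5: L0/L1/L2 = CD/A/- → run C
t=6: L0/L1/L2 = D/AC/- → run D
t=7: L0/L1/L2 = D/AC/- → run D
t=8: L0/L1/L2 = D/AC/- → run D
t=9: L0/L1/L2 = -/ACD/- → run A
t=10: L0/L1/L2 = -/ACD/- → run A
t=11: L0/L1/L2 = -/ACD/- → run A
t=12: L0/L1/L2 = -/CD/- → run C
t=13: L0/L1/L2 = -/D/- → run D
t=14: L0/L1/L2 = -/D/- → run D
t=15: L0/L1/L2 = -/D/- → run D
t=16: L0/L1/L2 = -/D/- → run D
t=17: L0/L1/L2 = -/D/- → run D
t=18: (idle)
t=19: (idle)
t=20: (idle)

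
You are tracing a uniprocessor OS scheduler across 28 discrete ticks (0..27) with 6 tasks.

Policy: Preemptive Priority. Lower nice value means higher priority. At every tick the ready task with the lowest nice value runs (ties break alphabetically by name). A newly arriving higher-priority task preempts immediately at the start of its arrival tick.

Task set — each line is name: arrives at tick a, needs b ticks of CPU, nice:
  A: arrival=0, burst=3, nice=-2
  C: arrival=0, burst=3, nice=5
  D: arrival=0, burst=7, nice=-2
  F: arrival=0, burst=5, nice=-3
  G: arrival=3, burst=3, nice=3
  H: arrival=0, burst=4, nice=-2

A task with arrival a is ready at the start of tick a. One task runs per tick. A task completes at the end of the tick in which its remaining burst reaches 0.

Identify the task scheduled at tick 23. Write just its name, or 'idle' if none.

t=0: ready={A,C,D,F,H} → run F
t=1: ready={A,C,D,F,H} → run F
t=2: ready={A,C,D,F,H} → run F
t=3: ready={A,C,D,F,G,H} → run F
t=4: ready={A,C,D,F,G,H} → run F
t=5: ready={A,C,D,G,H} → run A
t=6: ready={A,C,D,G,H} → run A
t=7: ready={A,C,D,G,H} → run A
t=8: ready={C,D,G,H} → run D
t=9: ready={C,D,G,H} → run D
t=10: ready={C,D,G,H} → run D
t=11: ready={C,D,G,H} → run D
t=12: ready={C,D,G,H} → run D
t=13: ready={C,D,G,H} → run D
t=14: ready={C,D,G,H} → run D
t=15: ready={C,G,H} → run H
t=16: ready={C,G,H} → run H
t=17: ready={C,G,H} → run H
t=18: ready={C,G,H} → run H
t=19: ready={C,G} → run G
t=20: ready={C,G} → run G
t=21: ready={C,G} → run G
t=22: ready={C} → run C
t=23: ready={C} → run C
t=24: ready={C} → run C
t=25: (idle)
t=26: (idle)
t=27: (idle)

running at tick 23 = C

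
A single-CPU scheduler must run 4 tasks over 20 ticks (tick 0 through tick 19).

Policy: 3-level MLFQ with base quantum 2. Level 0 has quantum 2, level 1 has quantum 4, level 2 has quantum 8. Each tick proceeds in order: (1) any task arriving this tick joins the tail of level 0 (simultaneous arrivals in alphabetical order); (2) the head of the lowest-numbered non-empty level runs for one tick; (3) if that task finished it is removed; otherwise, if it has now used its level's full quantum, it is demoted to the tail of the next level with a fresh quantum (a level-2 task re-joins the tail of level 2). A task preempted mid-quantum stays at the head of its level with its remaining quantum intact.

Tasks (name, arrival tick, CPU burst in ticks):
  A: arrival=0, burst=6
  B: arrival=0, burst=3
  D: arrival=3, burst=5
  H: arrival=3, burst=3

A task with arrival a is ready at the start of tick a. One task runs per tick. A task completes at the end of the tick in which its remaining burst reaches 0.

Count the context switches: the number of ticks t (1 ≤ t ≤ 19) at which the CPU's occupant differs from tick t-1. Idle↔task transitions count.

t=0: L0/L1/L2 = AB/-/- → run A
t=1: L0/L1/L2 = AB/-/- → run A
t=2: L0/L1/L2 = B/A/- → run B
t=3: L0/L1/L2 = BDH/A/- → run B
t=4: L0/L1/L2 = DH/AB/- → run D
t=5: L0/L1/L2 = DH/AB/- → run D
t=6: L0/L1/L2 = H/ABD/- → run H
t=7: L0/L1/L2 = H/ABD/- → run H
t=8: L0/L1/L2 = -/ABDH/- → run A
t=9: L0/L1/L2 = -/ABDH/- → run A
t=10: L0/L1/L2 = -/ABDH/- → run A
t=11: L0/L1/L2 = -/ABDH/- → run A
t=12: L0/L1/L2 = -/BDH/- → run B
t=13: L0/L1/L2 = -/DH/- → run D
t=14: L0/L1/L2 = -/DH/- → run D
t=15: L0/L1/L2 = -/DH/- → run D
t=16: L0/L1/L2 = -/H/- → run H
t=17: (idle)
t=18: (idle)
t=19: (idle)

context switches = 8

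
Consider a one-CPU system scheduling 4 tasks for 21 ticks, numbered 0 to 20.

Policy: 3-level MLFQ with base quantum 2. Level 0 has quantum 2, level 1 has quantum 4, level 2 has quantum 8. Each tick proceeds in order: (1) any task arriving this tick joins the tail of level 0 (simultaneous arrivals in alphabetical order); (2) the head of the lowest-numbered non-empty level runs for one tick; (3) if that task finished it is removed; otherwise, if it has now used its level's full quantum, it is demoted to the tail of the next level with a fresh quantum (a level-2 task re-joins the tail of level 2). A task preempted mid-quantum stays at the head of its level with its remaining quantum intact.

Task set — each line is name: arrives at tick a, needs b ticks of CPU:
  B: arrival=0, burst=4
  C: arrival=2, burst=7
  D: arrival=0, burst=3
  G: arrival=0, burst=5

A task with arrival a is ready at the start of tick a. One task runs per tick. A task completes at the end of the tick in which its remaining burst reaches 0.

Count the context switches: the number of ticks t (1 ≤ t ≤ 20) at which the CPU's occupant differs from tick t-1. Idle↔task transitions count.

t=0: L0/L1/L2 = BDG/-/- → run B
t=1: L0/L1/L2 = BDG/-/- → run B
t=2: L0/L1/L2 = DGC/B/- → run D
t=3: L0/L1/L2 = DGC/B/- → run D
t=4: L0/L1/L2 = GC/BD/- → run G
t=5: L0/L1/L2 = GC/BD/- → run G
t=6: L0/L1/L2 = C/BDG/- → run C
t=7: L0/L1/L2 = C/BDG/- → run C
t=8: L0/L1/L2 = -/BDGC/- → run B
t=9: L0/L1/L2 = -/BDGC/- → run B
t=10: L0/L1/L2 = -/DGC/- → run D
t=11: L0/L1/L2 = -/GC/- → run G
t=12: L0/L1/L2 = -/GC/- → run G
t=13: L0/L1/L2 = -/GC/- → run G
t=14: L0/L1/L2 = -/C/- → run C
t=15: L0/L1/L2 = -/C/- → run C
t=16: L0/L1/L2 = -/C/- → run C
t=17: L0/L1/L2 = -/C/- → run C
t=18: L0/L1/L2 = -/-/C → run C
t=19: (idle)
t=20: (idle)

context switches = 8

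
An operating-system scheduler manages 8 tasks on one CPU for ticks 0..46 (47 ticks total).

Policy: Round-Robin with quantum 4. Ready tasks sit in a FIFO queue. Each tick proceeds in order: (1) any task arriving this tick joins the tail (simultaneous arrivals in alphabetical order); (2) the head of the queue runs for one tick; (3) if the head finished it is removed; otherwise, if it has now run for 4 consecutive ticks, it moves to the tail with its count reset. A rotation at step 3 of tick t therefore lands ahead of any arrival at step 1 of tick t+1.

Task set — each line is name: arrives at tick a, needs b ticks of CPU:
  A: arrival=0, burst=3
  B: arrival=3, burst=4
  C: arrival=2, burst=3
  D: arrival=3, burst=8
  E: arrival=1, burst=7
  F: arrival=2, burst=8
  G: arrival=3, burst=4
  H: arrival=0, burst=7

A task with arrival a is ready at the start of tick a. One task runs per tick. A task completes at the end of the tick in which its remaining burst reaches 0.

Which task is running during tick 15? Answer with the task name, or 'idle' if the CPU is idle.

t=0: queue=[A,H] q_used=0 → run A
t=1: queue=[A,H,E] q_used=1 → run A
t=2: queue=[A,H,E,C,F] q_used=2 → run A
t=3: queue=[H,E,C,F,B,D,G] q_used=0 → run H
t=4: queue=[H,E,C,F,B,D,G] q_used=1 → run H
t=5: queue=[H,E,C,F,B,D,G] q_used=2 → run H
t=6: queue=[H,E,C,F,B,D,G] q_used=3 → run H
t=7: queue=[E,C,F,B,D,G,H] q_used=0 → run E
t=8: queue=[E,C,F,B,D,G,H] q_used=1 → run E
t=9: queue=[E,C,F,B,D,G,H] q_used=2 → run E
t=10: queue=[E,C,F,B,D,G,H] q_used=3 → run E
t=11: queue=[C,F,B,D,G,H,E] q_used=0 → run C
t=12: queue=[C,F,B,D,G,H,E] q_used=1 → run C
t=13: queue=[C,F,B,D,G,H,E] q_used=2 → run C
t=14: queue=[F,B,D,G,H,E] q_used=0 → run F
t=15: queue=[F,B,D,G,H,E] q_used=1 → run F
t=16: queue=[F,B,D,G,H,E] q_used=2 → run F
t=17: queue=[F,B,D,G,H,E] q_used=3 → run F
t=18: queue=[B,D,G,H,E,F] q_used=0 → run B
t=19: queue=[B,D,G,H,E,F] q_used=1 → run B
t=20: queue=[B,D,G,H,E,F] q_used=2 → run B
t=21: queue=[B,D,G,H,E,F] q_used=3 → run B
t=22: queue=[D,G,H,E,F] q_used=0 → run D
t=23: queue=[D,G,H,E,F] q_used=1 → run D
t=24: queue=[D,G,H,E,F] q_used=2 → run D
t=25: queue=[D,G,H,E,F] q_used=3 → run D
t=26: queue=[G,H,E,F,D] q_used=0 → run G
t=27: queue=[G,H,E,F,D] q_used=1 → run G
t=28: queue=[G,H,E,F,D] q_used=2 → run G
t=29: queue=[G,H,E,F,D] q_used=3 → run G
t=30: queue=[H,E,F,D] q_used=0 → run H
t=31: queue=[H,E,F,D] q_used=1 → run H
t=32: queue=[H,E,F,D] q_used=2 → run H
t=33: queue=[E,F,D] q_used=0 → run E
t=34: queue=[E,F,D] q_used=1 → run E
t=35: queue=[E,F,D] q_used=2 → run E
t=36: queue=[F,D] q_used=0 → run F
t=37: queue=[F,D] q_used=1 → run F
t=38: queue=[F,D] q_used=2 → run F
t=39: queue=[F,D] q_used=3 → run F
t=40: queue=[D] q_used=0 → run D
t=41: queue=[D] q_used=1 → run D
t=42: queue=[D] q_used=2 → run D
t=43: queue=[D] q_used=3 → run D
t=44: (idle)
t=45: (idle)
t=46: (idle)

running at tick 15 = F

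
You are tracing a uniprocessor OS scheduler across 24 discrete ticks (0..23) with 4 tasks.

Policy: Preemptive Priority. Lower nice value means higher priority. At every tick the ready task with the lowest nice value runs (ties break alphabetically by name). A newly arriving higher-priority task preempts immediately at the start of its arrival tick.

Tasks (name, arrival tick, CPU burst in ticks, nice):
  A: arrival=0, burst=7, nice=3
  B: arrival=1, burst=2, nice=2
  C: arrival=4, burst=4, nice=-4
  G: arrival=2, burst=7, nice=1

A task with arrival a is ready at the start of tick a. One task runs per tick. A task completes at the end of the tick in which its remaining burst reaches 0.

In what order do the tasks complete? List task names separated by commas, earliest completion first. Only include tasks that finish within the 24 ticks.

t=0: ready={A} → run A
t=1: ready={A,B} → run B
t=2: ready={A,B,G} → run G
t=3: ready={A,B,G} → run G
t=4: ready={A,B,C,G} → run C
t=5: ready={A,B,C,G} → run C
t=6: ready={A,B,C,G} → run C
t=7: ready={A,B,C,G} → run C
t=8: ready={A,B,G} → run G
t=9: ready={A,B,G} → run G
t=10: ready={A,B,G} → run G
t=11: ready={A,B,G} → run G
t=12: ready={A,B,G} → run G
t=13: ready={A,B} → run B
t=14: ready={A} → run A
t=15: ready={A} → run A
t=16: ready={A} → run A
t=17: ready={A} → run A
t=18: ready={A} → run A
t=19: ready={A} → run A
t=20: (idle)
t=21: (idle)
t=22: (idle)
t=23: (idle)

completion order = C, G, B, A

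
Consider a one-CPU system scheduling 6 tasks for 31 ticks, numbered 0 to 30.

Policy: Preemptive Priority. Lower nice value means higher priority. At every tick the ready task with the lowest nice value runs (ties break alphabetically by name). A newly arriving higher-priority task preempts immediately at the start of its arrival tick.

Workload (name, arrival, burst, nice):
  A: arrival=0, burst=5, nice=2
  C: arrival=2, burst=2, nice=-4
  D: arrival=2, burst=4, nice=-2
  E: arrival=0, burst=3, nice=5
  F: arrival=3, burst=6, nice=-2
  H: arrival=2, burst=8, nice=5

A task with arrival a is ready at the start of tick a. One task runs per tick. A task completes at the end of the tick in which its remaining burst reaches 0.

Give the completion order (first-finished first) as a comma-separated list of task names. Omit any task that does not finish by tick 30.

t=0: ready={A,E} → run A
t=1: ready={A,E} → run A
t=2: ready={A,C,D,E,H} → run C
t=3: ready={A,C,D,E,F,H} → run C
t=4: ready={A,D,E,F,H} → run D
t=5: ready={A,D,E,F,H} → run D
t=6: ready={A,D,E,F,H} → run D
t=7: ready={A,D,E,F,H} → run D
t=8: ready={A,E,F,H} → run F
t=9: ready={A,E,F,H} → run F
t=10: ready={A,E,F,H} → run F
t=11: ready={A,E,F,H} → run F
t=12: ready={A,E,F,H} → run F
t=13: ready={A,E,F,H} → run F
t=14: ready={A,E,H} → run A
t=15: ready={A,E,H} → run A
t=16: ready={A,E,H} → run A
t=17: ready={E,H} → run E
t=18: ready={E,H} → run E
t=19: ready={E,H} → run E
t=20: ready={H} → run H
t=21: ready={H} → run H
t=22: ready={H} → run H
t=23: ready={H} → run H
t=24: ready={H} → run H
t=25: ready={H} → run H
t=26: ready={H} → run H
t=27: ready={H} → run H
t=28: (idle)
t=29: (idle)
t=30: (idle)

completion order = C, D, F, A, E, H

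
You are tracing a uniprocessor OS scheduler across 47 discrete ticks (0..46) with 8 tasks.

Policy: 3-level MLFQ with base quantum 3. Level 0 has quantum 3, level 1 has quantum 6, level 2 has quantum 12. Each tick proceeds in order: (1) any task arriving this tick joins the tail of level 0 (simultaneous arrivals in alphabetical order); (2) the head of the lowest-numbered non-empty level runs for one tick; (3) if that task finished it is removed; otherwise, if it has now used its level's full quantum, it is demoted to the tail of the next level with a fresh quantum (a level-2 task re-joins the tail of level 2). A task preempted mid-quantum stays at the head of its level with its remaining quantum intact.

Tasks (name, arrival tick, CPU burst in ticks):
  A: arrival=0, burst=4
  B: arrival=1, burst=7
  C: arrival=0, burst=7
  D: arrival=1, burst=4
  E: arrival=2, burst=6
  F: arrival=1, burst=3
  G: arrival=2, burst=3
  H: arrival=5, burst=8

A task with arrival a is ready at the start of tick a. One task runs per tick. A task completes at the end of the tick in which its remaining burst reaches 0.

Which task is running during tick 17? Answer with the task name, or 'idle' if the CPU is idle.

running at tick 17 = E

t=0: L0/L1/L2 = AC/-/- → run A
t=1: L0/L1/L2 = ACBDF/-/- → run A
t=2: L0/L1/L2 = ACBDFEG/-/- → run A
t=3: L0/L1/L2 = CBDFEG/A/- → run C
t=4: L0/L1/L2 = CBDFEG/A/- → run C
t=5: L0/L1/L2 = CBDFEGH/A/- → run C
t=6: L0/L1/L2 = BDFEGH/AC/- → run B
t=7: L0/L1/L2 = BDFEGH/AC/- → run B
t=8: L0/L1/L2 = BDFEGH/AC/- → run B
t=9: L0/L1/L2 = DFEGH/ACB/- → run D
t=10: L0/L1/L2 = DFEGH/ACB/- → run D
t=11: L0/L1/L2 = DFEGH/ACB/- → run D
t=12: L0/L1/L2 = FEGH/ACBD/- → run F
t=13: L0/L1/L2 = FEGH/ACBD/- → run F
t=14: L0/L1/L2 = FEGH/ACBD/- → run F
t=15: L0/L1/L2 = EGH/ACBD/- → run E
t=16: L0/L1/L2 = EGH/ACBD/- → run E
t=17: L0/L1/L2 = EGH/ACBD/- → run E
t=18: L0/L1/L2 = GH/ACBDE/- → run G
t=19: L0/L1/L2 = GH/ACBDE/- → run G
t=20: L0/L1/L2 = GH/ACBDE/- → run G
t=21: L0/L1/L2 = H/ACBDE/- → run H
t=22: L0/L1/L2 = H/ACBDE/- → run H
t=23: L0/L1/L2 = H/ACBDE/- → run H
t=24: L0/L1/L2 = -/ACBDEH/- → run A
t=25: L0/L1/L2 = -/CBDEH/- → run C
t=26: L0/L1/L2 = -/CBDEH/- → run C
t=27: L0/L1/L2 = -/CBDEH/- → run C
t=28: L0/L1/L2 = -/CBDEH/- → run C
t=29: L0/L1/L2 = -/BDEH/- → run B
t=30: L0/L1/L2 = -/BDEH/- → run B
t=31: L0/L1/L2 = -/BDEH/- → run B
t=32: L0/L1/L2 = -/BDEH/- → run B
t=33: L0/L1/L2 = -/DEH/- → run D
t=34: L0/L1/L2 = -/EH/- → run E
t=35: L0/L1/L2 = -/EH/- → run E
t=36: L0/L1/L2 = -/EH/- → run E
t=37: L0/L1/L2 = -/H/- → run H
t=38: L0/L1/L2 = -/H/- → run H
t=39: L0/L1/L2 = -/H/- → run H
t=40: L0/L1/L2 = -/H/- → run H
t=41: L0/L1/L2 = -/H/- → run H
t=42: (idle)
t=43: (idle)
t=44: (idle)
t=45: (idle)
t=46: (idle)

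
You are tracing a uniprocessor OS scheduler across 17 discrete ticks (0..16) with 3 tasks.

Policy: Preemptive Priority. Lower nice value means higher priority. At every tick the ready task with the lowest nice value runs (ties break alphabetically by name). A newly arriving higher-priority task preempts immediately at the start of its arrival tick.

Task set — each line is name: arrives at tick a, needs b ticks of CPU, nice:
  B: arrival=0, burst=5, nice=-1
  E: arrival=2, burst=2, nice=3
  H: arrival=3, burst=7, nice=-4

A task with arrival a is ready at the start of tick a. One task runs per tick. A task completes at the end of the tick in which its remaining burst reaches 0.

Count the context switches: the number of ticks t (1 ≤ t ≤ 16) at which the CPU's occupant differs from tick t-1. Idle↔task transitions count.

t=0: ready={B} → run B
t=1: ready={B} → run B
t=2: ready={B,E} → run B
t=3: ready={B,E,H} → run H
t=4: ready={B,E,H} → run H
t=5: ready={B,E,H} → run H
t=6: ready={B,E,H} → run H
t=7: ready={B,E,H} → run H
t=8: ready={B,E,H} → run H
t=9: ready={B,E,H} → run H
t=10: ready={B,E} → run B
t=11: ready={B,E} → run B
t=12: ready={E} → run E
t=13: ready={E} → run E
t=14: (idle)
t=15: (idle)
t=16: (idle)

context switches = 4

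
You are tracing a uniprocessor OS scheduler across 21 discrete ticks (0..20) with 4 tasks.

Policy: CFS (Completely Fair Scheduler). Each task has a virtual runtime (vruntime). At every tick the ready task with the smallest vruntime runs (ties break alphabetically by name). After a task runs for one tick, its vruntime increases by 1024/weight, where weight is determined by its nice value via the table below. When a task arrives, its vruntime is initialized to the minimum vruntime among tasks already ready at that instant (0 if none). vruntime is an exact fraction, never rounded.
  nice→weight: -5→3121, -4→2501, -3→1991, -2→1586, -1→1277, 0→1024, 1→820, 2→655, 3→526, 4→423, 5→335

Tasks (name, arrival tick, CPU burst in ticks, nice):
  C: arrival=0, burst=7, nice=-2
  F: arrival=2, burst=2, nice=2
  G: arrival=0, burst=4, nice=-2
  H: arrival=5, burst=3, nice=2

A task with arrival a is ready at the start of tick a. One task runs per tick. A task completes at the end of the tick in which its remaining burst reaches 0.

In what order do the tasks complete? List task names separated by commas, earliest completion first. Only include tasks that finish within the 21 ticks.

completion order = G, F, C, H

t=0: vr[C=0 G=0] → run C
t=1: vr[C=512/793 G=0] → run G
t=2: vr[C=512/793 F=512/793 G=512/793] → run C
t=3: vr[C=1024/793 F=512/793 G=512/793] → run F
t=4: vr[C=1024/793 F=1147392/519415 G=512/793] → run G
t=5: vr[C=1024/793 F=1147392/519415 G=1024/793 H=1024/793] → run C
t=6: vr[C=1536/793 F=1147392/519415 G=1024/793 H=1024/793] → run G
t=7: vr[C=1536/793 F=1147392/519415 G=1536/793 H=1024/793] → run H
t=8: vr[C=1536/793 F=1147392/519415 G=1536/793 H=1482752/519415] → run C
t=9: vr[C=2048/793 F=1147392/519415 G=1536/793 H=1482752/519415] → run G
t=10: vr[C=2048/793 F=1147392/519415 H=1482752/519415] → run F
t=11: vr[C=2048/793 H=1482752/519415] → run C
t=12: vr[C=2560/793 H=1482752/519415] → run H
t=13: vr[C=2560/793 H=2294784/519415] → run C
t=14: vr[C=3072/793 H=2294784/519415] → run C
t=15: vr[H=2294784/519415] → run H
t=16: (idle)
t=17: (idle)
t=18: (idle)
t=19: (idle)
t=20: (idle)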